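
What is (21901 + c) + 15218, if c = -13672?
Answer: 23447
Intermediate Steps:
(21901 + c) + 15218 = (21901 - 13672) + 15218 = 8229 + 15218 = 23447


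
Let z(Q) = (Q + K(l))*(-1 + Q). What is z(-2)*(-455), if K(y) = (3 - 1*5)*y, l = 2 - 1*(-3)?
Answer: -16380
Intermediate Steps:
l = 5 (l = 2 + 3 = 5)
K(y) = -2*y (K(y) = (3 - 5)*y = -2*y)
z(Q) = (-1 + Q)*(-10 + Q) (z(Q) = (Q - 2*5)*(-1 + Q) = (Q - 10)*(-1 + Q) = (-10 + Q)*(-1 + Q) = (-1 + Q)*(-10 + Q))
z(-2)*(-455) = (10 + (-2)² - 11*(-2))*(-455) = (10 + 4 + 22)*(-455) = 36*(-455) = -16380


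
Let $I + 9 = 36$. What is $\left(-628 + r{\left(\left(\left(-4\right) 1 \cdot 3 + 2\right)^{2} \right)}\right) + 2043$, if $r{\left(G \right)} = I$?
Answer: $1442$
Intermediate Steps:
$I = 27$ ($I = -9 + 36 = 27$)
$r{\left(G \right)} = 27$
$\left(-628 + r{\left(\left(\left(-4\right) 1 \cdot 3 + 2\right)^{2} \right)}\right) + 2043 = \left(-628 + 27\right) + 2043 = -601 + 2043 = 1442$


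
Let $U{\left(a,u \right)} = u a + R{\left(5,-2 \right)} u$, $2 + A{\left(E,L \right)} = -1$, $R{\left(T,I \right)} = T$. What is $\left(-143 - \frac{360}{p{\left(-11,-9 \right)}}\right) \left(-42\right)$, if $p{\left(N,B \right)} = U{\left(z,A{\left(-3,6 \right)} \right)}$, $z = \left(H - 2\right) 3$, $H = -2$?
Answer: $6726$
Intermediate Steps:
$A{\left(E,L \right)} = -3$ ($A{\left(E,L \right)} = -2 - 1 = -3$)
$z = -12$ ($z = \left(-2 - 2\right) 3 = \left(-4\right) 3 = -12$)
$U{\left(a,u \right)} = 5 u + a u$ ($U{\left(a,u \right)} = u a + 5 u = a u + 5 u = 5 u + a u$)
$p{\left(N,B \right)} = 21$ ($p{\left(N,B \right)} = - 3 \left(5 - 12\right) = \left(-3\right) \left(-7\right) = 21$)
$\left(-143 - \frac{360}{p{\left(-11,-9 \right)}}\right) \left(-42\right) = \left(-143 - \frac{360}{21}\right) \left(-42\right) = \left(-143 - \frac{120}{7}\right) \left(-42\right) = \left(- \frac{1121}{7}\right) \left(-42\right) = 6726$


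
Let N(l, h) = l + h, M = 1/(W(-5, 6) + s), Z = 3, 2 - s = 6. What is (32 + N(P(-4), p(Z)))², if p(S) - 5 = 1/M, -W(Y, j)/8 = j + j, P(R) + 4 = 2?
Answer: 4225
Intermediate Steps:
s = -4 (s = 2 - 1*6 = 2 - 6 = -4)
P(R) = -2 (P(R) = -4 + 2 = -2)
W(Y, j) = -16*j (W(Y, j) = -8*(j + j) = -16*j)
M = -1/100 (M = 1/(-16*6 - 4) = 1/(-96 - 4) = 1/(-100) = -1/100 ≈ -0.010000)
p(S) = -95 (p(S) = 5 + 1/(-1/100) = 5 - 100 = -95)
N(l, h) = h + l
(32 + N(P(-4), p(Z)))² = (32 + (-95 - 2))² = (32 - 97)² = (-65)² = 4225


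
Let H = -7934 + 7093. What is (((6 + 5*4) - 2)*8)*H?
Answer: -161472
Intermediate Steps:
H = -841
(((6 + 5*4) - 2)*8)*H = (((6 + 5*4) - 2)*8)*(-841) = (((6 + 20) - 2)*8)*(-841) = ((26 - 2)*8)*(-841) = (24*8)*(-841) = 192*(-841) = -161472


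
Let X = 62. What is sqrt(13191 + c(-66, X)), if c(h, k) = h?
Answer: 25*sqrt(21) ≈ 114.56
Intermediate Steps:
sqrt(13191 + c(-66, X)) = sqrt(13191 - 66) = sqrt(13125) = 25*sqrt(21)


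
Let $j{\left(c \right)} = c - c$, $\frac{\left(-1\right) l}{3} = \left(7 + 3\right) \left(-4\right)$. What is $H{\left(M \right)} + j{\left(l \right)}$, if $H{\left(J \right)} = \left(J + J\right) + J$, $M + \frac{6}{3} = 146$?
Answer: $432$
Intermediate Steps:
$M = 144$ ($M = -2 + 146 = 144$)
$H{\left(J \right)} = 3 J$ ($H{\left(J \right)} = 2 J + J = 3 J$)
$l = 120$ ($l = - 3 \left(7 + 3\right) \left(-4\right) = - 3 \cdot 10 \left(-4\right) = \left(-3\right) \left(-40\right) = 120$)
$j{\left(c \right)} = 0$
$H{\left(M \right)} + j{\left(l \right)} = 3 \cdot 144 + 0 = 432 + 0 = 432$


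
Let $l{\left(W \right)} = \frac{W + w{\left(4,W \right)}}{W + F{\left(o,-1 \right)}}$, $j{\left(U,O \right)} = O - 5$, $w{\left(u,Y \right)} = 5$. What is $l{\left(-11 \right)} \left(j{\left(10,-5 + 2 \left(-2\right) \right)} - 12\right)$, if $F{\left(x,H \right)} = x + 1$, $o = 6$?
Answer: $-39$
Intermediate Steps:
$F{\left(x,H \right)} = 1 + x$
$j{\left(U,O \right)} = -5 + O$
$l{\left(W \right)} = \frac{5 + W}{7 + W}$ ($l{\left(W \right)} = \frac{W + 5}{W + \left(1 + 6\right)} = \frac{5 + W}{W + 7} = \frac{5 + W}{7 + W}$)
$l{\left(-11 \right)} \left(j{\left(10,-5 + 2 \left(-2\right) \right)} - 12\right) = \frac{5 - 11}{7 - 11} \left(\left(-5 + \left(-5 + 2 \left(-2\right)\right)\right) - 12\right) = \frac{1}{-4} \left(-6\right) \left(\left(-5 - 9\right) - 12\right) = \left(- \frac{1}{4}\right) \left(-6\right) \left(\left(-5 - 9\right) - 12\right) = \frac{3 \left(-14 - 12\right)}{2} = \frac{3}{2} \left(-26\right) = -39$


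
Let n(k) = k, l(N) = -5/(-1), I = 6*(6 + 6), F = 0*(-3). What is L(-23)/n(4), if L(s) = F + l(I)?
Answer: 5/4 ≈ 1.2500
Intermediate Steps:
F = 0
I = 72 (I = 6*12 = 72)
l(N) = 5 (l(N) = -5*(-1) = 5)
L(s) = 5 (L(s) = 0 + 5 = 5)
L(-23)/n(4) = 5/4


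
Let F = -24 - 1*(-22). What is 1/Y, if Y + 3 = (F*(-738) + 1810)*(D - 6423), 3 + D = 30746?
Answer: 1/79915517 ≈ 1.2513e-8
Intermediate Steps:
D = 30743 (D = -3 + 30746 = 30743)
F = -2 (F = -24 + 22 = -2)
Y = 79915517 (Y = -3 + (-2*(-738) + 1810)*(30743 - 6423) = -3 + (1476 + 1810)*24320 = -3 + 3286*24320 = -3 + 79915520 = 79915517)
1/Y = 1/79915517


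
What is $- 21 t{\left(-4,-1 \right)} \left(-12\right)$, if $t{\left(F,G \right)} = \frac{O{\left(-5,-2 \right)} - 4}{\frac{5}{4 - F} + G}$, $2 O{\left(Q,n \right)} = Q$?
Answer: $4368$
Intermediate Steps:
$O{\left(Q,n \right)} = \frac{Q}{2}$
$t{\left(F,G \right)} = - \frac{13}{2 \left(G + \frac{5}{4 - F}\right)}$ ($t{\left(F,G \right)} = \frac{\frac{1}{2} \left(-5\right) - 4}{\frac{5}{4 - F} + G} = \frac{- \frac{5}{2} - 4}{G + \frac{5}{4 - F}} = - \frac{13}{2 \left(G + \frac{5}{4 - F}\right)}$)
$- 21 t{\left(-4,-1 \right)} \left(-12\right) = - 21 \frac{13 \left(-4 - 4\right)}{2 \left(5 + 4 \left(-1\right) - \left(-4\right) \left(-1\right)\right)} \left(-12\right) = - 21 \cdot \frac{13}{2} \frac{1}{5 - 4 - 4} \left(-8\right) \left(-12\right) = - 21 \cdot \frac{13}{2} \frac{1}{-3} \left(-8\right) \left(-12\right) = - 21 \cdot \frac{13}{2} \left(- \frac{1}{3}\right) \left(-8\right) \left(-12\right) = \left(-21\right) \frac{52}{3} \left(-12\right) = \left(-364\right) \left(-12\right) = 4368$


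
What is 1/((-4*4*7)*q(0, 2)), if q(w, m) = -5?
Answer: 1/560 ≈ 0.0017857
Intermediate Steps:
1/((-4*4*7)*q(0, 2)) = 1/((-4*4*7)*(-5)) = 1/(-16*7*(-5)) = 1/(-112*(-5)) = 1/560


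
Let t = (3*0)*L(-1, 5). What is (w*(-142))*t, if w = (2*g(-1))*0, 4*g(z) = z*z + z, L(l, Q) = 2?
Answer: 0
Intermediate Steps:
g(z) = z/4 + z²/4 (g(z) = (z*z + z)/4 = (z² + z)/4 = (z + z²)/4 = z/4 + z²/4)
w = 0 (w = (2*((¼)*(-1)*(1 - 1)))*0 = (2*((¼)*(-1)*0))*0 = (2*0)*0 = 0*0 = 0)
t = 0 (t = (3*0)*2 = 0*2 = 0)
(w*(-142))*t = (0*(-142))*0 = 0*0 = 0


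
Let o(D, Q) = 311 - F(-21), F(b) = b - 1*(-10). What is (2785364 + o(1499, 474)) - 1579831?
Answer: 1205855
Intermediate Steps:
F(b) = 10 + b (F(b) = b + 10 = 10 + b)
o(D, Q) = 322 (o(D, Q) = 311 - (10 - 21) = 311 - 1*(-11) = 311 + 11 = 322)
(2785364 + o(1499, 474)) - 1579831 = (2785364 + 322) - 1579831 = 2785686 - 1579831 = 1205855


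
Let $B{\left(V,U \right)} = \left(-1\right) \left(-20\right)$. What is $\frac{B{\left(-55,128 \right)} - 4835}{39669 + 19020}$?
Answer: $- \frac{535}{6521} \approx -0.082043$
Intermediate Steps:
$B{\left(V,U \right)} = 20$
$\frac{B{\left(-55,128 \right)} - 4835}{39669 + 19020} = \frac{20 - 4835}{39669 + 19020} = - \frac{4815}{58689} = \left(-4815\right) \frac{1}{58689} = - \frac{535}{6521}$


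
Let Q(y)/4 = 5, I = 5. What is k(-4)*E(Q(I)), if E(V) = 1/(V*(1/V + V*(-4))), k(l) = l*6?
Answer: 8/533 ≈ 0.015009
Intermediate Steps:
k(l) = 6*l
Q(y) = 20 (Q(y) = 4*5 = 20)
E(V) = 1/(V*(1/V - 4*V))
k(-4)*E(Q(I)) = (6*(-4))*(-1/(-1 + 4*20²)) = -(-24)/(-1 + 4*400) = -(-24)/(-1 + 1600) = -(-24)/1599 = -24*(-1/1599) = 8/533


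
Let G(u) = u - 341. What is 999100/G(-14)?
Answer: -199820/71 ≈ -2814.4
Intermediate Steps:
G(u) = -341 + u
999100/G(-14) = 999100/(-341 - 14) = 999100/(-355) = 999100*(-1/355) = -199820/71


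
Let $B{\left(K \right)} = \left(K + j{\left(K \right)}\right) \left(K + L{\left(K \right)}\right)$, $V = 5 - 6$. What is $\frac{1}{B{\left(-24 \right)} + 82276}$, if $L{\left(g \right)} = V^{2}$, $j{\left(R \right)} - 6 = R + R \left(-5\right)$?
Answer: $\frac{1}{80482} \approx 1.2425 \cdot 10^{-5}$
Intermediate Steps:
$V = -1$ ($V = 5 - 6 = -1$)
$j{\left(R \right)} = 6 - 4 R$ ($j{\left(R \right)} = 6 + \left(R + R \left(-5\right)\right) = 6 + \left(R - 5 R\right) = 6 - 4 R$)
$L{\left(g \right)} = 1$ ($L{\left(g \right)} = \left(-1\right)^{2} = 1$)
$B{\left(K \right)} = \left(1 + K\right) \left(6 - 3 K\right)$ ($B{\left(K \right)} = \left(K - \left(-6 + 4 K\right)\right) \left(K + 1\right) = \left(6 - 3 K\right) \left(1 + K\right) = \left(1 + K\right) \left(6 - 3 K\right)$)
$\frac{1}{B{\left(-24 \right)} + 82276} = \frac{1}{\left(6 - 3 \left(-24\right)^{2} + 3 \left(-24\right)\right) + 82276} = \frac{1}{\left(6 - 1728 - 72\right) + 82276} = \frac{1}{-1794 + 82276} = \frac{1}{80482}$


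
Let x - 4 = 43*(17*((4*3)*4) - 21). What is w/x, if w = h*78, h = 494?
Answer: 38532/34189 ≈ 1.1270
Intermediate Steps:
w = 38532 (w = 494*78 = 38532)
x = 34189 (x = 4 + 43*(17*((4*3)*4) - 21) = 4 + 43*(17*(12*4) - 21) = 4 + 43*(17*48 - 21) = 4 + 43*(816 - 21) = 4 + 43*795 = 4 + 34185 = 34189)
w/x = 38532/34189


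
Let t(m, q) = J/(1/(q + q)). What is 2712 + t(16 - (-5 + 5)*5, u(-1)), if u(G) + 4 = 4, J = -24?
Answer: 2712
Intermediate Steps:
u(G) = 0 (u(G) = -4 + 4 = 0)
t(m, q) = -48*q
2712 + t(16 - (-5 + 5)*5, u(-1)) = 2712 - 48*0 = 2712 + 0 = 2712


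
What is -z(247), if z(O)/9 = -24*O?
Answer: 53352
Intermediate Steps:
z(O) = -216*O (z(O) = 9*(-24*O) = -216*O)
-z(247) = -(-216)*247 = -1*(-53352) = 53352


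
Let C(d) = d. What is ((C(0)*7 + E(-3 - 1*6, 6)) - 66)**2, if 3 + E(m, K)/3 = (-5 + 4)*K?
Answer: 8649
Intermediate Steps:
E(m, K) = -9 - 3*K (E(m, K) = -9 + 3*((-5 + 4)*K) = -9 + 3*(-K) = -9 - 3*K)
((C(0)*7 + E(-3 - 1*6, 6)) - 66)**2 = ((0*7 + (-9 - 3*6)) - 66)**2 = ((0 + (-9 - 18)) - 66)**2 = ((0 - 27) - 66)**2 = (-27 - 66)**2 = (-93)**2 = 8649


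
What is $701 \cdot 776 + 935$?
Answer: $544911$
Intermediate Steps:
$701 \cdot 776 + 935 = 543976 + 935 = 544911$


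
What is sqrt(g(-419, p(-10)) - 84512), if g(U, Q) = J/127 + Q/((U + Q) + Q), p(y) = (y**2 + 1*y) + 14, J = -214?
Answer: I*sqrt(60687874037522)/26797 ≈ 290.71*I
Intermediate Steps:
p(y) = 14 + y + y**2 (p(y) = (y**2 + y) + 14 = (y + y**2) + 14 = 14 + y + y**2)
g(U, Q) = -214/127 + Q/(U + 2*Q) (g(U, Q) = -214/127 + Q/((U + Q) + Q) = -214*1/127 + Q/((Q + U) + Q) = -214/127 + Q/(U + 2*Q))
sqrt(g(-419, p(-10)) - 84512) = sqrt((-301*(14 - 10 + (-10)**2) - 214*(-419))/(127*(-419 + 2*(14 - 10 + (-10)**2))) - 84512) = sqrt((-301*(14 - 10 + 100) + 89666)/(127*(-419 + 2*(14 - 10 + 100))) - 84512) = sqrt((-301*104 + 89666)/(127*(-419 + 2*104)) - 84512) = sqrt((-31304 + 89666)/(127*(-419 + 208)) - 84512) = sqrt((1/127)*58362/(-211) - 84512) = sqrt((1/127)*(-1/211)*58362 - 84512) = sqrt(-58362/26797 - 84512) = sqrt(-2264726426/26797) = I*sqrt(60687874037522)/26797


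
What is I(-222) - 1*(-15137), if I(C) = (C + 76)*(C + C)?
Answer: 79961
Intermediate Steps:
I(C) = 2*C*(76 + C) (I(C) = (76 + C)*(2*C) = 2*C*(76 + C))
I(-222) - 1*(-15137) = 2*(-222)*(76 - 222) - 1*(-15137) = 2*(-222)*(-146) + 15137 = 64824 + 15137 = 79961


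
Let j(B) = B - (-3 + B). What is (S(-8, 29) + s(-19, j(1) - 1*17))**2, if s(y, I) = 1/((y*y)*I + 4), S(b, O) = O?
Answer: 21447309601/25502500 ≈ 840.99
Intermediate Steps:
j(B) = 3 (j(B) = B + (3 - B) = 3)
s(y, I) = 1/(4 + I*y**2) (s(y, I) = 1/(y**2*I + 4) = 1/(I*y**2 + 4) = 1/(4 + I*y**2))
(S(-8, 29) + s(-19, j(1) - 1*17))**2 = (29 + 1/(4 + (3 - 1*17)*(-19)**2))**2 = (29 + 1/(4 + (3 - 17)*361))**2 = (29 + 1/(4 - 14*361))**2 = (29 + 1/(4 - 5054))**2 = (29 + 1/(-5050))**2 = (29 - 1/5050)**2 = (146449/5050)**2 = 21447309601/25502500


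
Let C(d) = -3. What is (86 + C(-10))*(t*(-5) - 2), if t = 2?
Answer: -996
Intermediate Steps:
(86 + C(-10))*(t*(-5) - 2) = (86 - 3)*(2*(-5) - 2) = 83*(-10 - 2) = 83*(-12) = -996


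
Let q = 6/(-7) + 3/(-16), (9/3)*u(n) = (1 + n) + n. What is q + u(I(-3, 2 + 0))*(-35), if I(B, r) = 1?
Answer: -4037/112 ≈ -36.045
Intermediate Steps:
u(n) = ⅓ + 2*n/3 (u(n) = ((1 + n) + n)/3 = (1 + 2*n)/3 = ⅓ + 2*n/3)
q = -117/112 (q = 6*(-⅐) + 3*(-1/16) = -6/7 - 3/16 = -117/112 ≈ -1.0446)
q + u(I(-3, 2 + 0))*(-35) = -117/112 + (⅓ + (⅔)*1)*(-35) = -117/112 + (⅓ + ⅔)*(-35) = -117/112 + 1*(-35) = -117/112 - 35 = -4037/112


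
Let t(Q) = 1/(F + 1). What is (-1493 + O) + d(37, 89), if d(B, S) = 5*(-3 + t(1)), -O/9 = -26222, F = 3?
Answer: 937965/4 ≈ 2.3449e+5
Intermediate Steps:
O = 235998 (O = -9*(-26222) = 235998)
t(Q) = ¼ (t(Q) = 1/(3 + 1) = 1/4 = ¼)
d(B, S) = -55/4 (d(B, S) = 5*(-3 + ¼) = 5*(-11/4) = -55/4)
(-1493 + O) + d(37, 89) = (-1493 + 235998) - 55/4 = 234505 - 55/4 = 937965/4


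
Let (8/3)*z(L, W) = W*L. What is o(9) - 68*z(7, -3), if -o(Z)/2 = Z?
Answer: 1035/2 ≈ 517.50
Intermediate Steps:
z(L, W) = 3*L*W/8 (z(L, W) = 3*(W*L)/8 = 3*(L*W)/8 = 3*L*W/8)
o(Z) = -2*Z
o(9) - 68*z(7, -3) = -2*9 - 51*7*(-3)/2 = -18 - 68*(-63/8) = -18 + 1071/2 = 1035/2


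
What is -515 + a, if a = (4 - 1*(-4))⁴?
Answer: 3581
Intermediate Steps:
a = 4096 (a = (4 + 4)⁴ = 8⁴ = 4096)
-515 + a = -515 + 4096 = 3581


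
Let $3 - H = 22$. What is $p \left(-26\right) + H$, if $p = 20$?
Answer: $-539$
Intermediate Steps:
$H = -19$ ($H = 3 - 22 = -19$)
$p \left(-26\right) + H = 20 \left(-26\right) - 19 = -520 - 19 = -539$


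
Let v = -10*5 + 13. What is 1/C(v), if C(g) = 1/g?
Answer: -37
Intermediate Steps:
v = -37 (v = -50 + 13 = -37)
1/C(v) = 1/(1/(-37)) = 1/(-1/37) = -37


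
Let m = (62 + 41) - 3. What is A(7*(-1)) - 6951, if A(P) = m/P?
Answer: -48757/7 ≈ -6965.3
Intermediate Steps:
m = 100 (m = 103 - 3 = 100)
A(P) = 100/P
A(7*(-1)) - 6951 = 100/((7*(-1))) - 6951 = 100/(-7) - 6951 = 100*(-1/7) - 6951 = -100/7 - 6951 = -48757/7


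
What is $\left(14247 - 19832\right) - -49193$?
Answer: $43608$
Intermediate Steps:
$\left(14247 - 19832\right) - -49193 = -5585 + 49193 = 43608$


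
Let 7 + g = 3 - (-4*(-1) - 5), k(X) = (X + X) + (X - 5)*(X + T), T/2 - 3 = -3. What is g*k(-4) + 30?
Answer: -54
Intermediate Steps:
T = 0 (T = 6 + 2*(-3) = 6 - 6 = 0)
k(X) = 2*X + X*(-5 + X) (k(X) = (X + X) + (X - 5)*(X + 0) = 2*X + (-5 + X)*X = 2*X + X*(-5 + X))
g = -3 (g = -7 + (3 - (-4*(-1) - 5)) = -7 + (3 - (4 - 5)) = -7 + (3 - 1*(-1)) = -7 + (3 + 1) = -7 + 4 = -3)
g*k(-4) + 30 = -(-12)*(-3 - 4) + 30 = -(-12)*(-7) + 30 = -3*28 + 30 = -84 + 30 = -54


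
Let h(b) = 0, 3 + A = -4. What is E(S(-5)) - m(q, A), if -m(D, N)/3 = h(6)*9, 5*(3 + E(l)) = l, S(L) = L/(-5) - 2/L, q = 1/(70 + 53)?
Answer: -68/25 ≈ -2.7200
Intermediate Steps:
q = 1/123 ≈ 0.0081301
S(L) = -2/L - L/5 (S(L) = L*(-⅕) - 2/L = -L/5 - 2/L = -2/L - L/5)
A = -7 (A = -3 - 4 = -7)
E(l) = -3 + l/5
m(D, N) = 0 (m(D, N) = -0*9 = -3*0 = 0)
E(S(-5)) - m(q, A) = (-3 + (-2/(-5) - ⅕*(-5))/5) - 1*0 = (-3 + (-2*(-⅕) + 1)/5) + 0 = (-3 + (⅖ + 1)/5) + 0 = (-3 + (⅕)*(7/5)) + 0 = (-3 + 7/25) + 0 = -68/25 + 0 = -68/25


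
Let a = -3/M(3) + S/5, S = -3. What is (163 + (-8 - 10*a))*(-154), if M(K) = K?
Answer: -26334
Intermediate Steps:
a = -8/5 (a = -3/3 - 3/5 = -3*1/3 - 3*1/5 = -1 - 3/5 = -8/5 ≈ -1.6000)
(163 + (-8 - 10*a))*(-154) = (163 + (-8 - 10*(-8/5)))*(-154) = (163 + (-8 + 16))*(-154) = (163 + 8)*(-154) = 171*(-154) = -26334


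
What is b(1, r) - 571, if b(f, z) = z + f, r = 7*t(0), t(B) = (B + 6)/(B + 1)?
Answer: -528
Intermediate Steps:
t(B) = (6 + B)/(1 + B)
r = 42 (r = 7*((6 + 0)/(1 + 0)) = 7*(6/1) = 7*(1*6) = 7*6 = 42)
b(f, z) = f + z
b(1, r) - 571 = (1 + 42) - 571 = 43 - 571 = -528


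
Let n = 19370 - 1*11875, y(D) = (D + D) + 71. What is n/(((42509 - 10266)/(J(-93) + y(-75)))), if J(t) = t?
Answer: -1289140/32243 ≈ -39.982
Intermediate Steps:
y(D) = 71 + 2*D (y(D) = 2*D + 71 = 71 + 2*D)
n = 7495 (n = 19370 - 11875 = 7495)
n/(((42509 - 10266)/(J(-93) + y(-75)))) = 7495/(((42509 - 10266)/(-93 + (71 + 2*(-75))))) = 7495/((32243/(-93 + (71 - 150)))) = 7495/((32243/(-93 - 79))) = 7495/((32243/(-172))) = 7495/((32243*(-1/172))) = 7495/(-32243/172) = 7495*(-172/32243) = -1289140/32243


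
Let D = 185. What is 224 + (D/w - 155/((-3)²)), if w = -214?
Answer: 396589/1926 ≈ 205.91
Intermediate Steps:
224 + (D/w - 155/((-3)²)) = 224 + (185/(-214) - 155/((-3)²)) = 224 + (185*(-1/214) - 155/9) = 224 + (-185/214 - 155*⅑) = 224 + (-185/214 - 155/9) = 224 - 34835/1926 = 396589/1926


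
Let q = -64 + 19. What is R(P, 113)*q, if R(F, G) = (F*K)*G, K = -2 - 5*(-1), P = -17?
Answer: 259335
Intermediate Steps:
K = 3 (K = -2 + 5 = 3)
R(F, G) = 3*F*G (R(F, G) = (F*3)*G = (3*F)*G = 3*F*G)
q = -45
R(P, 113)*q = (3*(-17)*113)*(-45) = -5763*(-45) = 259335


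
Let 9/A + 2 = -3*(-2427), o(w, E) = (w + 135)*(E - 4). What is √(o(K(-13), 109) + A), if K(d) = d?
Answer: √678723068721/7279 ≈ 113.18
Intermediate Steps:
o(w, E) = (-4 + E)*(135 + w) (o(w, E) = (135 + w)*(-4 + E) = (-4 + E)*(135 + w))
A = 9/7279 (A = 9/(-2 - 3*(-2427)) = 9/(-2 + 7281) = 9/7279 ≈ 0.0012364)
√(o(K(-13), 109) + A) = √((-540 - 4*(-13) + 135*109 + 109*(-13)) + 9/7279) = √((-540 + 52 + 14715 - 1417) + 9/7279) = √(12810 + 9/7279) = √(93243999/7279) = √678723068721/7279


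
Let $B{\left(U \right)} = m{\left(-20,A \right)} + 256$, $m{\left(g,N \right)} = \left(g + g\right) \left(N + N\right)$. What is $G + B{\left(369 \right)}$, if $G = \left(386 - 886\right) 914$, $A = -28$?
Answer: $-454504$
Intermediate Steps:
$G = -457000$ ($G = \left(-500\right) 914 = -457000$)
$m{\left(g,N \right)} = 4 N g$ ($m{\left(g,N \right)} = 2 g 2 N = 4 N g$)
$B{\left(U \right)} = 2496$ ($B{\left(U \right)} = 4 \left(-28\right) \left(-20\right) + 256 = 2240 + 256 = 2496$)
$G + B{\left(369 \right)} = -457000 + 2496 = -454504$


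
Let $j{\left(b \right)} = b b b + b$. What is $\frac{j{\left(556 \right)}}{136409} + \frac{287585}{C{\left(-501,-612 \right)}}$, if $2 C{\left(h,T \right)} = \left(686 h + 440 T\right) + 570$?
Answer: $\frac{52590135723791}{41768162982} \approx 1259.1$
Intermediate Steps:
$j{\left(b \right)} = b + b^{3}$ ($j{\left(b \right)} = b^{2} b + b = b^{3} + b = b + b^{3}$)
$C{\left(h,T \right)} = 285 + 220 T + 343 h$ ($C{\left(h,T \right)} = \frac{\left(686 h + 440 T\right) + 570}{2} = \frac{\left(440 T + 686 h\right) + 570}{2} = \frac{570 + 440 T + 686 h}{2} = 285 + 220 T + 343 h$)
$\frac{j{\left(556 \right)}}{136409} + \frac{287585}{C{\left(-501,-612 \right)}} = \frac{556 + 556^{3}}{136409} + \frac{287585}{285 + 220 \left(-612\right) + 343 \left(-501\right)} = \left(556 + 171879616\right) \frac{1}{136409} + \frac{287585}{285 - 134640 - 171843} = 171880172 \cdot \frac{1}{136409} + \frac{287585}{-306198} = \frac{171880172}{136409} + 287585 \left(- \frac{1}{306198}\right) = \frac{171880172}{136409} - \frac{287585}{306198} = \frac{52590135723791}{41768162982}$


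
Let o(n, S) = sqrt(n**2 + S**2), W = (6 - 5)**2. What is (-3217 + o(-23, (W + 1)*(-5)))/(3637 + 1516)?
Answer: -3217/5153 + sqrt(629)/5153 ≈ -0.61943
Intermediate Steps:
W = 1 (W = 1**2 = 1)
o(n, S) = sqrt(S**2 + n**2)
(-3217 + o(-23, (W + 1)*(-5)))/(3637 + 1516) = (-3217 + sqrt(((1 + 1)*(-5))**2 + (-23)**2))/(3637 + 1516) = (-3217 + sqrt((2*(-5))**2 + 529))/5153 = (-3217 + sqrt((-10)**2 + 529))*(1/5153) = (-3217 + sqrt(100 + 529))*(1/5153) = (-3217 + sqrt(629))*(1/5153) = -3217/5153 + sqrt(629)/5153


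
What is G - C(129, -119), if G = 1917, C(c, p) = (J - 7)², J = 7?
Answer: 1917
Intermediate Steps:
C(c, p) = 0 (C(c, p) = (7 - 7)² = 0² = 0)
G - C(129, -119) = 1917 - 1*0 = 1917 + 0 = 1917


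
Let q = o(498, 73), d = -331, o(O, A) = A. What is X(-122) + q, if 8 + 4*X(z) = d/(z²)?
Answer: 4226725/59536 ≈ 70.994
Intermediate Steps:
q = 73
X(z) = -2 - 331/(4*z²) (X(z) = -2 + (-331/z²)/4 = -2 - 331/(4*z²))
X(-122) + q = (-2 - 331/4/(-122)²) + 73 = (-2 - 331/4*1/14884) + 73 = (-2 - 331/59536) + 73 = -119403/59536 + 73 = 4226725/59536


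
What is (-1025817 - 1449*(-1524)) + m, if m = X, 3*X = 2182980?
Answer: 1910119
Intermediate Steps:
X = 727660 (X = (⅓)*2182980 = 727660)
m = 727660
(-1025817 - 1449*(-1524)) + m = (-1025817 - 1449*(-1524)) + 727660 = (-1025817 + 2208276) + 727660 = 1182459 + 727660 = 1910119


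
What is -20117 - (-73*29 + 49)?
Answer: -18049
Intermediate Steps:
-20117 - (-73*29 + 49) = -20117 - (-2117 + 49) = -20117 - 1*(-2068) = -20117 + 2068 = -18049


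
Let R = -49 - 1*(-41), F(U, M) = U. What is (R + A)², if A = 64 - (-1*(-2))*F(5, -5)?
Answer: 2116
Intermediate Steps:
R = -8 (R = -49 + 41 = -8)
A = 54 (A = 64 - (-1*(-2))*5 = 64 - 2*5 = 64 - 1*10 = 64 - 10 = 54)
(R + A)² = (-8 + 54)² = 46² = 2116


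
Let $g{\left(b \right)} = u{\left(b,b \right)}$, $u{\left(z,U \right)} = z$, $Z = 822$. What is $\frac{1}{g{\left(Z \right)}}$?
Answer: $\frac{1}{822} \approx 0.0012165$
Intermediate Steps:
$g{\left(b \right)} = b$
$\frac{1}{g{\left(Z \right)}} = \frac{1}{822}$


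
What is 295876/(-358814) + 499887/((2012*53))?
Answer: 73907710441/19131244852 ≈ 3.8632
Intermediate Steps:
295876/(-358814) + 499887/((2012*53)) = 295876*(-1/358814) + 499887/106636 = -147938/179407 + 499887*(1/106636) = -147938/179407 + 499887/106636 = 73907710441/19131244852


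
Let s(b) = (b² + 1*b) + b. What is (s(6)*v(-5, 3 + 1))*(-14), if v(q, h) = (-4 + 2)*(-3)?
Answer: -4032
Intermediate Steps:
s(b) = b² + 2*b (s(b) = (b² + b) + b = (b + b²) + b = b² + 2*b)
v(q, h) = 6 (v(q, h) = -2*(-3) = 6)
(s(6)*v(-5, 3 + 1))*(-14) = ((6*(2 + 6))*6)*(-14) = ((6*8)*6)*(-14) = (48*6)*(-14) = 288*(-14) = -4032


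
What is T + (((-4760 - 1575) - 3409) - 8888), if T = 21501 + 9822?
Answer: 12691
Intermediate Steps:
T = 31323
T + (((-4760 - 1575) - 3409) - 8888) = 31323 + (((-4760 - 1575) - 3409) - 8888) = 31323 + ((-6335 - 3409) - 8888) = 31323 + (-9744 - 8888) = 31323 - 18632 = 12691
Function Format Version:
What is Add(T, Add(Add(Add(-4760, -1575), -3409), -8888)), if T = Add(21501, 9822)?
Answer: 12691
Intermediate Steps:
T = 31323
Add(T, Add(Add(Add(-4760, -1575), -3409), -8888)) = Add(31323, Add(Add(Add(-4760, -1575), -3409), -8888)) = Add(31323, Add(Add(-6335, -3409), -8888)) = Add(31323, Add(-9744, -8888)) = Add(31323, -18632) = 12691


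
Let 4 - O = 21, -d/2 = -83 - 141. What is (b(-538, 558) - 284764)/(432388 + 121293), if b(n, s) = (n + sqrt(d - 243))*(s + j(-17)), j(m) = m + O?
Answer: -566676/553681 + 524*sqrt(205)/553681 ≈ -1.0099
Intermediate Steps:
d = 448 (d = -2*(-83 - 141) = -2*(-224) = 448)
O = -17 (O = 4 - 1*21 = 4 - 21 = -17)
j(m) = -17 + m (j(m) = m - 17 = -17 + m)
b(n, s) = (-34 + s)*(n + sqrt(205)) (b(n, s) = (n + sqrt(448 - 243))*(s + (-17 - 17)) = (n + sqrt(205))*(s - 34) = (n + sqrt(205))*(-34 + s) = (-34 + s)*(n + sqrt(205)))
(b(-538, 558) - 284764)/(432388 + 121293) = ((-34*(-538) - 34*sqrt(205) - 538*558 + 558*sqrt(205)) - 284764)/(432388 + 121293) = ((18292 - 34*sqrt(205) - 300204 + 558*sqrt(205)) - 284764)/553681 = ((-281912 + 524*sqrt(205)) - 284764)*(1/553681) = (-566676 + 524*sqrt(205))*(1/553681) = -566676/553681 + 524*sqrt(205)/553681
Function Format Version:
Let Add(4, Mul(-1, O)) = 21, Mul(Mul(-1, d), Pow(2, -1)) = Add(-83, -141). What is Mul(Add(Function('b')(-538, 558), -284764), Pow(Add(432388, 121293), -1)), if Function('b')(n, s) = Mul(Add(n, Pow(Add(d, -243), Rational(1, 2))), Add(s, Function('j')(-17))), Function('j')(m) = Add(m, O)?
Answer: Add(Rational(-566676, 553681), Mul(Rational(524, 553681), Pow(205, Rational(1, 2)))) ≈ -1.0099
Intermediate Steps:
d = 448 (d = Mul(-2, Add(-83, -141)) = Mul(-2, -224) = 448)
O = -17 (O = Add(4, Mul(-1, 21)) = Add(4, -21) = -17)
Function('j')(m) = Add(-17, m) (Function('j')(m) = Add(m, -17) = Add(-17, m))
Function('b')(n, s) = Mul(Add(-34, s), Add(n, Pow(205, Rational(1, 2)))) (Function('b')(n, s) = Mul(Add(n, Pow(Add(448, -243), Rational(1, 2))), Add(s, Add(-17, -17))) = Mul(Add(n, Pow(205, Rational(1, 2))), Add(s, -34)) = Mul(Add(n, Pow(205, Rational(1, 2))), Add(-34, s)) = Mul(Add(-34, s), Add(n, Pow(205, Rational(1, 2)))))
Mul(Add(Function('b')(-538, 558), -284764), Pow(Add(432388, 121293), -1)) = Mul(Add(Add(Mul(-34, -538), Mul(-34, Pow(205, Rational(1, 2))), Mul(-538, 558), Mul(558, Pow(205, Rational(1, 2)))), -284764), Pow(Add(432388, 121293), -1)) = Mul(Add(Add(18292, Mul(-34, Pow(205, Rational(1, 2))), -300204, Mul(558, Pow(205, Rational(1, 2)))), -284764), Pow(553681, -1)) = Mul(Add(Add(-281912, Mul(524, Pow(205, Rational(1, 2)))), -284764), Rational(1, 553681)) = Mul(Add(-566676, Mul(524, Pow(205, Rational(1, 2)))), Rational(1, 553681)) = Add(Rational(-566676, 553681), Mul(Rational(524, 553681), Pow(205, Rational(1, 2))))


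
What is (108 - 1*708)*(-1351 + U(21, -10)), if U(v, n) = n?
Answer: 816600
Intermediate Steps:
(108 - 1*708)*(-1351 + U(21, -10)) = (108 - 1*708)*(-1351 - 10) = (108 - 708)*(-1361) = -600*(-1361) = 816600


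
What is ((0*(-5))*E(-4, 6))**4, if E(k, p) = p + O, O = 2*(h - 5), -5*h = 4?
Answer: 0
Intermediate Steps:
h = -4/5 (h = -1/5*4 = -4/5 ≈ -0.80000)
O = -58/5 (O = 2*(-4/5 - 5) = 2*(-29/5) = -58/5 ≈ -11.600)
E(k, p) = -58/5 + p (E(k, p) = p - 58/5 = -58/5 + p)
((0*(-5))*E(-4, 6))**4 = ((0*(-5))*(-58/5 + 6))**4 = (0*(-28/5))**4 = 0**4 = 0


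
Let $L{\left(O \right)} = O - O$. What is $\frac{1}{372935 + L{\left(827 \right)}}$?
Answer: $\frac{1}{372935} \approx 2.6814 \cdot 10^{-6}$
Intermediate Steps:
$L{\left(O \right)} = 0$
$\frac{1}{372935 + L{\left(827 \right)}} = \frac{1}{372935 + 0} = \frac{1}{372935}$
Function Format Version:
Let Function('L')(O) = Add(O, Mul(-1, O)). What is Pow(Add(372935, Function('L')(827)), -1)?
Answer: Rational(1, 372935) ≈ 2.6814e-6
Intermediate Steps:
Function('L')(O) = 0
Pow(Add(372935, Function('L')(827)), -1) = Pow(Add(372935, 0), -1) = Pow(372935, -1) = Rational(1, 372935)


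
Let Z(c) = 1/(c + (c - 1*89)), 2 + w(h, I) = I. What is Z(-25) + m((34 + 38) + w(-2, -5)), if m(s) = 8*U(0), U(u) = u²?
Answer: -1/139 ≈ -0.0071942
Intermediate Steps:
w(h, I) = -2 + I
Z(c) = 1/(-89 + 2*c) (Z(c) = 1/(c + (c - 89)) = 1/(c + (-89 + c)) = 1/(-89 + 2*c))
m(s) = 0 (m(s) = 8*0² = 8*0 = 0)
Z(-25) + m((34 + 38) + w(-2, -5)) = 1/(-89 + 2*(-25)) + 0 = 1/(-89 - 50) + 0 = 1/(-139) + 0 = -1/139 + 0 = -1/139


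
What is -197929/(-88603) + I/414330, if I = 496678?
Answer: 9001077386/2622205785 ≈ 3.4326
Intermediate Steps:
-197929/(-88603) + I/414330 = -197929/(-88603) + 496678/414330 = -197929*(-1/88603) + 496678*(1/414330) = 197929/88603 + 35477/29595 = 9001077386/2622205785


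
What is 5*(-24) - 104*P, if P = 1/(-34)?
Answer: -1988/17 ≈ -116.94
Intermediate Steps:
P = -1/34 ≈ -0.029412
5*(-24) - 104*P = 5*(-24) - 104*(-1/34) = -120 + 52/17 = -1988/17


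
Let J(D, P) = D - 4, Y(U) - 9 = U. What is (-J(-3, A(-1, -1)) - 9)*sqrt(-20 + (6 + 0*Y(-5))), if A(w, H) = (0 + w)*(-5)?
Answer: -2*I*sqrt(14) ≈ -7.4833*I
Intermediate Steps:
Y(U) = 9 + U
A(w, H) = -5*w (A(w, H) = w*(-5) = -5*w)
J(D, P) = -4 + D
(-J(-3, A(-1, -1)) - 9)*sqrt(-20 + (6 + 0*Y(-5))) = (-(-4 - 3) - 9)*sqrt(-20 + (6 + 0*(9 - 5))) = (-1*(-7) - 9)*sqrt(-20 + (6 + 0*4)) = (7 - 9)*sqrt(-20 + (6 + 0)) = -2*sqrt(-20 + 6) = -2*I*sqrt(14)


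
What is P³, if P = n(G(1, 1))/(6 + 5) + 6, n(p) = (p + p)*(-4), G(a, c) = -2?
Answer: 551368/1331 ≈ 414.25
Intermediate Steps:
n(p) = -8*p (n(p) = (2*p)*(-4) = -8*p)
P = 82/11 (P = (-8*(-2))/(6 + 5) + 6 = 16/11 + 6 = 82/11 ≈ 7.4545)
P³ = (82/11)³ = 551368/1331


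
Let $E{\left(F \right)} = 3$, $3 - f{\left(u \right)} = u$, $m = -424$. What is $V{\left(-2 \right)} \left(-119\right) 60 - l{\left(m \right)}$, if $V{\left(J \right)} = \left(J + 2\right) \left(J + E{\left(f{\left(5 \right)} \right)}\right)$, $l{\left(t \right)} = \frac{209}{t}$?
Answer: $\frac{209}{424} \approx 0.49292$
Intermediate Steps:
$f{\left(u \right)} = 3 - u$
$V{\left(J \right)} = \left(2 + J\right) \left(3 + J\right)$ ($V{\left(J \right)} = \left(J + 2\right) \left(J + 3\right) = \left(2 + J\right) \left(3 + J\right)$)
$V{\left(-2 \right)} \left(-119\right) 60 - l{\left(m \right)} = \left(6 + \left(-2\right)^{2} + 5 \left(-2\right)\right) \left(-119\right) 60 - \frac{209}{-424} = \left(6 + 4 - 10\right) \left(-119\right) 60 - 209 \left(- \frac{1}{424}\right) = 0 \left(-119\right) 60 - - \frac{209}{424} = 0 \cdot 60 + \frac{209}{424} = 0 + \frac{209}{424} = \frac{209}{424}$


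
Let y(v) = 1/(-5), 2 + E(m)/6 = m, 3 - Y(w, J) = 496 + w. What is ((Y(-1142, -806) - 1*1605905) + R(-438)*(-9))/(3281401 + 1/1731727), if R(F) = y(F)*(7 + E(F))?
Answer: -13940362520279/28412453547640 ≈ -0.49064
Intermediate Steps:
Y(w, J) = -493 - w (Y(w, J) = 3 - (496 + w) = 3 + (-496 - w) = -493 - w)
E(m) = -12 + 6*m
y(v) = -⅕
R(F) = 1 - 6*F/5 (R(F) = -(7 + (-12 + 6*F))/5 = -(-5 + 6*F)/5 = 1 - 6*F/5)
((Y(-1142, -806) - 1*1605905) + R(-438)*(-9))/(3281401 + 1/1731727) = (((-493 - 1*(-1142)) - 1*1605905) + (1 - 6/5*(-438))*(-9))/(3281401 + 1/1731727) = (((-493 + 1142) - 1605905) + (1 + 2628/5)*(-9))/(3281401 + 1/1731727) = ((649 - 1605905) + (2633/5)*(-9))/(5682490709528/1731727) = (-1605256 - 23697/5)*(1731727/5682490709528) = -8049977/5*1731727/5682490709528 = -13940362520279/28412453547640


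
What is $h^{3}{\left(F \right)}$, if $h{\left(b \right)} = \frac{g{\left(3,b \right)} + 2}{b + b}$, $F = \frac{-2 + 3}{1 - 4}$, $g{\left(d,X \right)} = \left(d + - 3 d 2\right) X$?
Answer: $- \frac{9261}{8} \approx -1157.6$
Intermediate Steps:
$g{\left(d,X \right)} = - 5 X d$ ($g{\left(d,X \right)} = \left(d - 6 d\right) X = - 5 d X = - 5 X d$)
$F = - \frac{1}{3}$ ($F = 1 \frac{1}{-3} = 1 \left(- \frac{1}{3}\right) = - \frac{1}{3} \approx -0.33333$)
$h{\left(b \right)} = \frac{2 - 15 b}{2 b}$ ($h{\left(b \right)} = \frac{\left(-5\right) b 3 + 2}{b + b} = \frac{- 15 b + 2}{2 b} = \left(2 - 15 b\right) \frac{1}{2 b} = \frac{2 - 15 b}{2 b}$)
$h^{3}{\left(F \right)} = \left(- \frac{15}{2} + \frac{1}{- \frac{1}{3}}\right)^{3} = \left(- \frac{15}{2} - 3\right)^{3} = \left(- \frac{21}{2}\right)^{3} = - \frac{9261}{8}$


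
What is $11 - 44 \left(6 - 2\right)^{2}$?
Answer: $-693$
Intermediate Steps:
$11 - 44 \left(6 - 2\right)^{2} = 11 - 44 \cdot 4^{2} = 11 - 704 = -693$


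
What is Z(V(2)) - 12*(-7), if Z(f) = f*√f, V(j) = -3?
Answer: 84 - 3*I*√3 ≈ 84.0 - 5.1962*I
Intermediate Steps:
Z(f) = f^(3/2)
Z(V(2)) - 12*(-7) = (-3)^(3/2) - 12*(-7) = -3*I*√3 + 84 = 84 - 3*I*√3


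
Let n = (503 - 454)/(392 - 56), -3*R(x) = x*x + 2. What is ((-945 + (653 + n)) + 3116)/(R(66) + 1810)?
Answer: 135559/17152 ≈ 7.9034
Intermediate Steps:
R(x) = -⅔ - x²/3 (R(x) = -(x*x + 2)/3 = -(x² + 2)/3 = -(2 + x²)/3 = -⅔ - x²/3)
n = 7/48 (n = 49/336 = 49*(1/336) = 7/48 ≈ 0.14583)
((-945 + (653 + n)) + 3116)/(R(66) + 1810) = ((-945 + (653 + 7/48)) + 3116)/((-⅔ - ⅓*66²) + 1810) = ((-945 + 31351/48) + 3116)/((-⅔ - ⅓*4356) + 1810) = (-14009/48 + 3116)/((-⅔ - 1452) + 1810) = 135559/(48*(-4358/3 + 1810)) = 135559/(48*(1072/3)) = (135559/48)*(3/1072) = 135559/17152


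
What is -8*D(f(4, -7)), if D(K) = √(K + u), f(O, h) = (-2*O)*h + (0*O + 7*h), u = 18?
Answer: -40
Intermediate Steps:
f(O, h) = 7*h - 2*O*h (f(O, h) = -2*O*h + (0 + 7*h) = -2*O*h + 7*h = 7*h - 2*O*h)
D(K) = √(18 + K) (D(K) = √(K + 18) = √(18 + K))
-8*D(f(4, -7)) = -8*√(18 - 7*(7 - 2*4)) = -8*√(18 - 7*(7 - 8)) = -8*√(18 - 7*(-1)) = -8*√(18 + 7) = -8*√25 = -8*5 = -40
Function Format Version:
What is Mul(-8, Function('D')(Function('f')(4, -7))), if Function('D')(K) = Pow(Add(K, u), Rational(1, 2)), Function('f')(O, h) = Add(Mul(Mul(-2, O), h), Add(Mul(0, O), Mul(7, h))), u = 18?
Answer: -40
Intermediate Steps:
Function('f')(O, h) = Add(Mul(7, h), Mul(-2, O, h)) (Function('f')(O, h) = Add(Mul(-2, O, h), Add(0, Mul(7, h))) = Add(Mul(-2, O, h), Mul(7, h)) = Add(Mul(7, h), Mul(-2, O, h)))
Function('D')(K) = Pow(Add(18, K), Rational(1, 2)) (Function('D')(K) = Pow(Add(K, 18), Rational(1, 2)) = Pow(Add(18, K), Rational(1, 2)))
Mul(-8, Function('D')(Function('f')(4, -7))) = Mul(-8, Pow(Add(18, Mul(-7, Add(7, Mul(-2, 4)))), Rational(1, 2))) = Mul(-8, Pow(Add(18, Mul(-7, Add(7, -8))), Rational(1, 2))) = Mul(-8, Pow(Add(18, Mul(-7, -1)), Rational(1, 2))) = Mul(-8, Pow(Add(18, 7), Rational(1, 2))) = Mul(-8, Pow(25, Rational(1, 2))) = Mul(-8, 5) = -40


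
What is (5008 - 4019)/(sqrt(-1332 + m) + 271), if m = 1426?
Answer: 11653/3189 - 43*sqrt(94)/3189 ≈ 3.5234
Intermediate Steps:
(5008 - 4019)/(sqrt(-1332 + m) + 271) = (5008 - 4019)/(sqrt(-1332 + 1426) + 271) = 989/(sqrt(94) + 271) = 989/(271 + sqrt(94))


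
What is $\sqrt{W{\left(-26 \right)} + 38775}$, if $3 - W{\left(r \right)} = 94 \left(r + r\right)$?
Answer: $\sqrt{43666} \approx 208.96$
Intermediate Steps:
$W{\left(r \right)} = 3 - 188 r$ ($W{\left(r \right)} = 3 - 94 \left(r + r\right) = 3 - 94 \cdot 2 r = 3 - 188 r$)
$\sqrt{W{\left(-26 \right)} + 38775} = \sqrt{\left(3 - -4888\right) + 38775} = \sqrt{\left(3 + 4888\right) + 38775} = \sqrt{4891 + 38775} = \sqrt{43666}$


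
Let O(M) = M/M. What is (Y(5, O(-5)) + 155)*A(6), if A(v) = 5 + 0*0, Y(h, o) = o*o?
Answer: 780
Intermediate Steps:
O(M) = 1
Y(h, o) = o²
A(v) = 5 (A(v) = 5 + 0 = 5)
(Y(5, O(-5)) + 155)*A(6) = (1² + 155)*5 = (1 + 155)*5 = 156*5 = 780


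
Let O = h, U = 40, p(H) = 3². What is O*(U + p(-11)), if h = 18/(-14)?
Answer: -63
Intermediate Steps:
p(H) = 9
h = -9/7 (h = 18*(-1/14) = -9/7 ≈ -1.2857)
O = -9/7 ≈ -1.2857
O*(U + p(-11)) = -9*(40 + 9)/7 = -9/7*49 = -63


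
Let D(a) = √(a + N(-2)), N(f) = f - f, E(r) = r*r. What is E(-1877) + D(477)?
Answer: 3523129 + 3*√53 ≈ 3.5232e+6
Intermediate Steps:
E(r) = r²
N(f) = 0
D(a) = √a (D(a) = √(a + 0) = √a)
E(-1877) + D(477) = (-1877)² + √477 = 3523129 + 3*√53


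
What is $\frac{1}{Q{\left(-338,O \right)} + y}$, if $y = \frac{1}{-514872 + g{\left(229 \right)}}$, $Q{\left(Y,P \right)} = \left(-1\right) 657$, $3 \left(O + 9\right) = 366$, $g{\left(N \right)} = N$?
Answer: $- \frac{514643}{338120452} \approx -0.0015221$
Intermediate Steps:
$O = 113$ ($O = -9 + \frac{1}{3} \cdot 366 = -9 + 122 = 113$)
$Q{\left(Y,P \right)} = -657$
$y = - \frac{1}{514643}$ ($y = \frac{1}{-514872 + 229} = \frac{1}{-514643} = - \frac{1}{514643} \approx -1.9431 \cdot 10^{-6}$)
$\frac{1}{Q{\left(-338,O \right)} + y} = \frac{1}{-657 - \frac{1}{514643}} = \frac{1}{- \frac{338120452}{514643}} = - \frac{514643}{338120452}$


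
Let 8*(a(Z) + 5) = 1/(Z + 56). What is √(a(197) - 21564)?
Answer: I*√22089761430/1012 ≈ 146.86*I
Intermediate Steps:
a(Z) = -5 + 1/(8*(56 + Z)) (a(Z) = -5 + 1/(8*(Z + 56)) = -5 + 1/(8*(56 + Z)))
√(a(197) - 21564) = √((-2239 - 40*197)/(8*(56 + 197)) - 21564) = √((⅛)*(-2239 - 7880)/253 - 21564) = √((⅛)*(1/253)*(-10119) - 21564) = √(-10119/2024 - 21564) = √(-43655655/2024) = I*√22089761430/1012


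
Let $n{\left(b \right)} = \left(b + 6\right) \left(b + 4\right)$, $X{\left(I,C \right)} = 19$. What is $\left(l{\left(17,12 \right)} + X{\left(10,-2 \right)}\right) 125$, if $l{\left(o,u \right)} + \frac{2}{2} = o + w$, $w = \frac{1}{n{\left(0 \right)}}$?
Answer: $\frac{105125}{24} \approx 4380.2$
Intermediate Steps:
$n{\left(b \right)} = \left(4 + b\right) \left(6 + b\right)$ ($n{\left(b \right)} = \left(6 + b\right) \left(4 + b\right) = \left(4 + b\right) \left(6 + b\right)$)
$w = \frac{1}{24}$ ($w = \frac{1}{24 + 0^{2} + 10 \cdot 0} = \frac{1}{24 + 0 + 0} = \frac{1}{24} \approx 0.041667$)
$l{\left(o,u \right)} = - \frac{23}{24} + o$ ($l{\left(o,u \right)} = -1 + \left(o + \frac{1}{24}\right) = -1 + \left(\frac{1}{24} + o\right) = - \frac{23}{24} + o$)
$\left(l{\left(17,12 \right)} + X{\left(10,-2 \right)}\right) 125 = \left(\left(- \frac{23}{24} + 17\right) + 19\right) 125 = \left(\frac{385}{24} + 19\right) 125 = \frac{841}{24} \cdot 125 = \frac{105125}{24}$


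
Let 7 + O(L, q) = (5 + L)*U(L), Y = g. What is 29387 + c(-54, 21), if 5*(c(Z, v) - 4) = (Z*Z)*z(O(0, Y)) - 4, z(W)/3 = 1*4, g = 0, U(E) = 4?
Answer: 181943/5 ≈ 36389.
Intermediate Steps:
Y = 0
O(L, q) = 13 + 4*L (O(L, q) = -7 + (5 + L)*4 = -7 + (20 + 4*L) = 13 + 4*L)
z(W) = 12 (z(W) = 3*(1*4) = 3*4 = 12)
c(Z, v) = 16/5 + 12*Z²/5 (c(Z, v) = 4 + ((Z*Z)*12 - 4)/5 = 4 + (Z²*12 - 4)/5 = 4 + (12*Z² - 4)/5 = 4 + (-4 + 12*Z²)/5 = 4 + (-⅘ + 12*Z²/5) = 16/5 + 12*Z²/5)
29387 + c(-54, 21) = 29387 + (16/5 + (12/5)*(-54)²) = 29387 + (16/5 + (12/5)*2916) = 29387 + (16/5 + 34992/5) = 29387 + 35008/5 = 181943/5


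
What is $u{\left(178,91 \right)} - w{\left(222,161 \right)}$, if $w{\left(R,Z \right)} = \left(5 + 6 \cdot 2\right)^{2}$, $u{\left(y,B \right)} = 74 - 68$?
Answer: $-283$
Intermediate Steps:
$u{\left(y,B \right)} = 6$ ($u{\left(y,B \right)} = 74 - 68 = 6$)
$w{\left(R,Z \right)} = 289$ ($w{\left(R,Z \right)} = \left(5 + 12\right)^{2} = 17^{2} = 289$)
$u{\left(178,91 \right)} - w{\left(222,161 \right)} = 6 - 289 = -283$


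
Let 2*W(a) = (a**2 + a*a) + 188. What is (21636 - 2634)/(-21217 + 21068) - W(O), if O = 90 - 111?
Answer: -98717/149 ≈ -662.53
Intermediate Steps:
O = -21
W(a) = 94 + a**2 (W(a) = ((a**2 + a*a) + 188)/2 = ((a**2 + a**2) + 188)/2 = (2*a**2 + 188)/2 = (188 + 2*a**2)/2 = 94 + a**2)
(21636 - 2634)/(-21217 + 21068) - W(O) = (21636 - 2634)/(-21217 + 21068) - (94 + (-21)**2) = 19002/(-149) - (94 + 441) = 19002*(-1/149) - 1*535 = -19002/149 - 535 = -98717/149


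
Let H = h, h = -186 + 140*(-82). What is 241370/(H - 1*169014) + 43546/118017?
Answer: -2061787201/2132331156 ≈ -0.96692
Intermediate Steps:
h = -11666 (h = -186 - 11480 = -11666)
H = -11666
241370/(H - 1*169014) + 43546/118017 = 241370/(-11666 - 1*169014) + 43546/118017 = 241370/(-11666 - 169014) + 43546*(1/118017) = 241370/(-180680) + 43546/118017 = 241370*(-1/180680) + 43546/118017 = -24137/18068 + 43546/118017 = -2061787201/2132331156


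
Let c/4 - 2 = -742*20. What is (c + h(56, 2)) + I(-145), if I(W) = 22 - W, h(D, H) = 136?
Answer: -59049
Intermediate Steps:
c = -59352 (c = 8 + 4*(-742*20) = 8 + 4*(-14840) = 8 - 59360 = -59352)
(c + h(56, 2)) + I(-145) = (-59352 + 136) + (22 - 1*(-145)) = -59216 + (22 + 145) = -59216 + 167 = -59049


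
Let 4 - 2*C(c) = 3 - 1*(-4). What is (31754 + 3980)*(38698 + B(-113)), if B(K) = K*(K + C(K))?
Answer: 1845178691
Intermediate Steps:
C(c) = -3/2 (C(c) = 2 - (3 - 1*(-4))/2 = 2 - (3 + 4)/2 = 2 - ½*7 = 2 - 7/2 = -3/2)
B(K) = K*(-3/2 + K) (B(K) = K*(K - 3/2) = K*(-3/2 + K))
(31754 + 3980)*(38698 + B(-113)) = (31754 + 3980)*(38698 + (½)*(-113)*(-3 + 2*(-113))) = 35734*(38698 + (½)*(-113)*(-3 - 226)) = 35734*(38698 + (½)*(-113)*(-229)) = 35734*(38698 + 25877/2) = 35734*(103273/2) = 1845178691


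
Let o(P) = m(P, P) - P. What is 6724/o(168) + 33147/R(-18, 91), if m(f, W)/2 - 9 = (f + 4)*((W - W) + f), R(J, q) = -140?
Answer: -954859007/4034940 ≈ -236.65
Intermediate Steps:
m(f, W) = 18 + 2*f*(4 + f) (m(f, W) = 18 + 2*((f + 4)*((W - W) + f)) = 18 + 2*((4 + f)*(0 + f)) = 18 + 2*((4 + f)*f) = 18 + 2*(f*(4 + f)) = 18 + 2*f*(4 + f))
o(P) = 18 + 2*P² + 7*P (o(P) = (18 + 2*P² + 8*P) - P = 18 + 2*P² + 7*P)
6724/o(168) + 33147/R(-18, 91) = 6724/(18 + 2*168² + 7*168) + 33147/(-140) = 6724/(18 + 2*28224 + 1176) + 33147*(-1/140) = 6724/(18 + 56448 + 1176) - 33147/140 = 6724/57642 - 33147/140 = 6724*(1/57642) - 33147/140 = 3362/28821 - 33147/140 = -954859007/4034940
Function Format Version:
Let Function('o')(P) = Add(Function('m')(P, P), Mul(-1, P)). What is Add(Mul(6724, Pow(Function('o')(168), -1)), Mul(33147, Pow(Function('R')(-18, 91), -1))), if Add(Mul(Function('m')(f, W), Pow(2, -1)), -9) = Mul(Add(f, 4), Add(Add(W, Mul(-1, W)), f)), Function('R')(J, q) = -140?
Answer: Rational(-954859007, 4034940) ≈ -236.65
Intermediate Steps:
Function('m')(f, W) = Add(18, Mul(2, f, Add(4, f))) (Function('m')(f, W) = Add(18, Mul(2, Mul(Add(f, 4), Add(Add(W, Mul(-1, W)), f)))) = Add(18, Mul(2, Mul(Add(4, f), Add(0, f)))) = Add(18, Mul(2, Mul(Add(4, f), f))) = Add(18, Mul(2, Mul(f, Add(4, f)))) = Add(18, Mul(2, f, Add(4, f))))
Function('o')(P) = Add(18, Mul(2, Pow(P, 2)), Mul(7, P)) (Function('o')(P) = Add(Add(18, Mul(2, Pow(P, 2)), Mul(8, P)), Mul(-1, P)) = Add(18, Mul(2, Pow(P, 2)), Mul(7, P)))
Add(Mul(6724, Pow(Function('o')(168), -1)), Mul(33147, Pow(Function('R')(-18, 91), -1))) = Add(Mul(6724, Pow(Add(18, Mul(2, Pow(168, 2)), Mul(7, 168)), -1)), Mul(33147, Pow(-140, -1))) = Add(Mul(6724, Pow(Add(18, Mul(2, 28224), 1176), -1)), Mul(33147, Rational(-1, 140))) = Add(Mul(6724, Pow(Add(18, 56448, 1176), -1)), Rational(-33147, 140)) = Add(Mul(6724, Pow(57642, -1)), Rational(-33147, 140)) = Add(Mul(6724, Rational(1, 57642)), Rational(-33147, 140)) = Add(Rational(3362, 28821), Rational(-33147, 140)) = Rational(-954859007, 4034940)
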